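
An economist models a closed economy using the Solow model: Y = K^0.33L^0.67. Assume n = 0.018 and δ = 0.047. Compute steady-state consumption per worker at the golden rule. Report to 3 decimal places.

c_gold ≈ 1.491

n + δ = 0.018 + 0.047 = 0.065.
Maximizing c = f(k) − (n+δ)·k gives f'(k) = n+δ, i.e. 0.33·k^(0.33−1) = 0.065, so k_gold = (0.33/0.065)^(1/0.67) ≈ 11.3015.
y_gold = 11.3015^0.33 ≈ 2.2260.
c_gold = y_gold − (n+δ)·k_gold = 2.2260 − 0.065·11.3015 ≈ 1.4915.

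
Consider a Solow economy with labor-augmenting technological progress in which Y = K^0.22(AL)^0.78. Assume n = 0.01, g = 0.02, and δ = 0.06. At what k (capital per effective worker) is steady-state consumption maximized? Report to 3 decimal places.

k_gold ≈ 3.145

Break-even investment rate: n + g + δ = 0.01 + 0.02 + 0.06 = 0.09.
Setting f'(k) = n+g+δ gives 0.22·k^(0.22−1) = 0.09, hence k_gold = (0.22/0.09)^(1/0.78) ≈ 3.1453.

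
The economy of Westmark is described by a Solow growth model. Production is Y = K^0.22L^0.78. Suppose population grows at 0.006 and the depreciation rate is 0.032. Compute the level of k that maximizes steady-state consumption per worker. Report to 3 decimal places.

k_gold ≈ 9.500

Capital per worker breaks even when investment replaces (n + δ)·k; here n + δ = 0.038.
Maximizing c = f(k) − (n+δ)·k gives f'(k) = n+δ, i.e. 0.22·k^(0.22−1) = 0.038, so k_gold = (0.22/0.038)^(1/0.78) ≈ 9.5004.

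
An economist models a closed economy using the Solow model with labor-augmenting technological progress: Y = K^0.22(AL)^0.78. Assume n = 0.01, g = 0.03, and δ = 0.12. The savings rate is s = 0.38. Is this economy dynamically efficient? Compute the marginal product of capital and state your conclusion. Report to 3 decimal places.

n + g + δ = 0.01 + 0.03 + 0.12 = 0.16.
Steady-state k*: s·k^0.22 = 0.16·k gives k* = (0.38/0.16)^(1/0.78) ≈ 3.0312.
MPK = 0.22·3.0312^(-0.78) ≈ 0.0926.
MPK < n+g+δ = 0.16, so the economy is dynamically inefficient (over-saving).

dynamically inefficient; MPK ≈ 0.093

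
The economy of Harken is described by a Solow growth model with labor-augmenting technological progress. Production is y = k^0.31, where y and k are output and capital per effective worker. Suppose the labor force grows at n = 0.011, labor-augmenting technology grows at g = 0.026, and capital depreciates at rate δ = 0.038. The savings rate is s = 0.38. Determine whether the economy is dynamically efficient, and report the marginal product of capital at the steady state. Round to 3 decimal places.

dynamically inefficient; MPK ≈ 0.061

Break-even investment rate: n + g + δ = 0.011 + 0.026 + 0.038 = 0.075.
Steady-state k*: s·k^0.31 = 0.075·k gives k* = (0.38/0.075)^(1/0.69) ≈ 10.5036.
MPK = 0.31·10.5036^(-0.69) ≈ 0.0612.
MPK < n+g+δ = 0.075, so the economy is dynamically inefficient (over-saving).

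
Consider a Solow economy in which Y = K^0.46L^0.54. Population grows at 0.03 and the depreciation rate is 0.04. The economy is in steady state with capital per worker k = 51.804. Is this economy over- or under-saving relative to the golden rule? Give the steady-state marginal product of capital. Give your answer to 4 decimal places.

Capital per worker breaks even when investment replaces (n + δ)·k; here n + δ = 0.07.
MPK = 0.46·k^(0.46−1) = 0.46·51.804^(-0.54) ≈ 0.0546.
MPK < 0.07, so the economy is dynamically inefficient (over-saving).

over-saving; MPK ≈ 0.0546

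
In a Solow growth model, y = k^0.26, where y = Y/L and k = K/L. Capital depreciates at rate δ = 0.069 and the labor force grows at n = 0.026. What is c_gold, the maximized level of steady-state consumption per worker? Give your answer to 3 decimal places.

c_gold ≈ 1.054

n + δ = 0.026 + 0.069 = 0.095.
At the golden rule the marginal product of capital equals n+δ: 0.26·k^(0.26−1) = 0.095. Solving, k_gold = (0.26/0.095)^(1/0.74) ≈ 3.8983.
y_gold = 3.8983^0.26 ≈ 1.4244.
c_gold = y_gold − (n+δ)·k_gold = 1.4244 − 0.095·3.8983 ≈ 1.0540.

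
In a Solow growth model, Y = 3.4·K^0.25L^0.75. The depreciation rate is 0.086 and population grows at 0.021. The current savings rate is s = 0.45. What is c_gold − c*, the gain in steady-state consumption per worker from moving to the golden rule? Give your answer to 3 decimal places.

The effective depreciation rate is n + δ = 0.021 + 0.086 = 0.107.
Current steady state (s = 0.45): k* = (0.45·3.4/0.107)^(1/0.75) ≈ 34.7065, y* = 3.4·34.7065^0.25 ≈ 8.2524, c* = (1−0.45)·8.2524 ≈ 4.5388.
Maximizing c = f(k) − (n+δ)·k gives f'(k) = n+δ, i.e. 0.25·3.4·k^(0.25−1) = 0.107, so k_gold = (0.25·3.4/0.107)^(1/0.75) ≈ 15.8506.
y_gold = 3.4·15.8506^0.25 ≈ 6.7841, c_gold = y_gold − 0.107·k_gold ≈ 5.0881.
Gain: Δc = 5.0881 − 4.5388 ≈ 0.5492.

Δc ≈ 0.549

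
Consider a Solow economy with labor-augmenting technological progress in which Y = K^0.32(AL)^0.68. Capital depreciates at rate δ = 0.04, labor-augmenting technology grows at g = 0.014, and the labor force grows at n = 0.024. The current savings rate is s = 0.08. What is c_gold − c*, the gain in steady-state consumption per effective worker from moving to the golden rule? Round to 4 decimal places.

n + g + δ = 0.024 + 0.014 + 0.04 = 0.078.
Current steady state (s = 0.08): k* = (0.08/0.078)^(1/0.68) ≈ 1.0379, y* = 1.0379^0.32 ≈ 1.0120, c* = (1−0.08)·1.0120 ≈ 0.9310.
At the golden rule the marginal product of capital equals n+g+δ: 0.32·k^(0.32−1) = 0.078. Solving, k_gold = (0.32/0.078)^(1/0.68) ≈ 7.9717.
y_gold = 7.9717^0.32 ≈ 1.9431, c_gold = y_gold − 0.078·k_gold ≈ 1.3213.
Gain: Δc = 1.3213 − 0.9310 ≈ 0.3903.

Δc ≈ 0.3903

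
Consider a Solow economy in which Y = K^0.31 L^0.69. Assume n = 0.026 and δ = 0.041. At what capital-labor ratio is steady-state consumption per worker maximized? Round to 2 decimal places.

k_gold ≈ 9.21

n + δ = 0.026 + 0.041 = 0.067.
At the golden rule the marginal product of capital equals n+δ: 0.31·k^(0.31−1) = 0.067. Solving, k_gold = (0.31/0.067)^(1/0.69) ≈ 9.2084.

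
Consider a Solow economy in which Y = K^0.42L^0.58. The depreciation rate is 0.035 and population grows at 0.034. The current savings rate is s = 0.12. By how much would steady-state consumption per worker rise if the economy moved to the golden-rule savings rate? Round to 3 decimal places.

n + δ = 0.034 + 0.035 = 0.069.
Current steady state (s = 0.12): k* = (0.12/0.069)^(1/0.58) ≈ 2.5964, y* = 2.5964^0.42 ≈ 1.4929, c* = (1−0.12)·1.4929 ≈ 1.3138.
Maximizing c = f(k) − (n+δ)·k gives f'(k) = n+δ, i.e. 0.42·k^(0.42−1) = 0.069, so k_gold = (0.42/0.069)^(1/0.58) ≈ 22.5120.
y_gold = 22.5120^0.42 ≈ 3.6984, c_gold = y_gold − 0.069·k_gold ≈ 2.1451.
Gain: Δc = 2.1451 − 1.3138 ≈ 0.8313.

Δc ≈ 0.831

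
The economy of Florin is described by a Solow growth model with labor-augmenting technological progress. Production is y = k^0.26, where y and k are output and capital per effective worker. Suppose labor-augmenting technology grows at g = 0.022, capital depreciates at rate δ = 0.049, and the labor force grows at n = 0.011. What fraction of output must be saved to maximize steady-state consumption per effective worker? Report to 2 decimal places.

Break-even investment rate: n + g + δ = 0.011 + 0.022 + 0.049 = 0.082.
At the golden rule MPK = n+g+δ, and in any Cobb-Douglas steady state s = (n+g+δ)·k/y = MPK·k/y = capital's share 0.26.

s_gold = 0.26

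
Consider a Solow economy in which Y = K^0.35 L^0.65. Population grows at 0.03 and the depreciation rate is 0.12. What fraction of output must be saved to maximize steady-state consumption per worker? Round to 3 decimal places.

Break-even investment rate: n + δ = 0.03 + 0.12 = 0.15.
At the golden rule MPK = n+δ, and in any Cobb-Douglas steady state s = (n+δ)·k/y = MPK·k/y = capital's share 0.35.

s_gold = 0.350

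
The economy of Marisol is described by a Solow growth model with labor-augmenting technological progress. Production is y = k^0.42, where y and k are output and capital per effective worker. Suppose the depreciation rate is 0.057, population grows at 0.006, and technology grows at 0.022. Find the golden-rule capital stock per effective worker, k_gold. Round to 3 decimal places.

k_gold ≈ 15.713

Capital per effective worker breaks even when investment replaces (n + g + δ)·k; here n + g + δ = 0.085.
Maximizing c = f(k) − (n+g+δ)·k gives f'(k) = n+g+δ, i.e. 0.42·k^(0.42−1) = 0.085, so k_gold = (0.42/0.085)^(1/0.58) ≈ 15.7130.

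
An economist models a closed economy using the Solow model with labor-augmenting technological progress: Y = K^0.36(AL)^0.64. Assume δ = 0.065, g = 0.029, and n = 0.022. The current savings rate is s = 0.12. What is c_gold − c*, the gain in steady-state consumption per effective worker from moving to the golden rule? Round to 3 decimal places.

n + g + δ = 0.022 + 0.029 + 0.065 = 0.116.
Current steady state (s = 0.12): k* = (0.12/0.116)^(1/0.64) ≈ 1.0544, y* = 1.0544^0.36 ≈ 1.0193, c* = (1−0.12)·1.0193 ≈ 0.8969.
At the golden rule the marginal product of capital equals n+g+δ: 0.36·k^(0.36−1) = 0.116. Solving, k_gold = (0.36/0.116)^(1/0.64) ≈ 5.8682.
y_gold = 5.8682^0.36 ≈ 1.8909, c_gold = y_gold − 0.116·k_gold ≈ 1.2102.
Gain: Δc = 1.2102 − 0.8969 ≈ 0.3132.

Δc ≈ 0.313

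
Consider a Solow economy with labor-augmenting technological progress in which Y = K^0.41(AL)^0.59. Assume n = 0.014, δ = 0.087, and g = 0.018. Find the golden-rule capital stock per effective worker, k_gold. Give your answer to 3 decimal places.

n + g + δ = 0.014 + 0.018 + 0.087 = 0.119.
Setting f'(k) = n+g+δ gives 0.41·k^(0.41−1) = 0.119, hence k_gold = (0.41/0.119)^(1/0.59) ≈ 8.1390.

k_gold ≈ 8.139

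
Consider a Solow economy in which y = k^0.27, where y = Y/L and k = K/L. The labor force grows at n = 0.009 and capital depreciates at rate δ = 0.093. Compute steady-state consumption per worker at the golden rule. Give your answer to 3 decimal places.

Capital per worker breaks even when investment replaces (n + δ)·k; here n + δ = 0.102.
At the golden rule the marginal product of capital equals n+δ: 0.27·k^(0.27−1) = 0.102. Solving, k_gold = (0.27/0.102)^(1/0.73) ≈ 3.7943.
y_gold = 3.7943^0.27 ≈ 1.4334.
c_gold = y_gold − (n+δ)·k_gold = 1.4334 − 0.102·3.7943 ≈ 1.0464.

c_gold ≈ 1.046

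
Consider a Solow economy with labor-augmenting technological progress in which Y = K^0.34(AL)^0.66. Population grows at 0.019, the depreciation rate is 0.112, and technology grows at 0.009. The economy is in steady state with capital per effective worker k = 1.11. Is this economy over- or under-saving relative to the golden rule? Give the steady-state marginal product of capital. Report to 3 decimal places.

Capital per effective worker breaks even when investment replaces (n + g + δ)·k; here n + g + δ = 0.14.
MPK = 0.34·k^(0.34−1) = 0.34·1.11^(-0.66) ≈ 0.3174.
MPK > 0.14, so the economy is dynamically efficient (under-saving).

under-saving; MPK ≈ 0.317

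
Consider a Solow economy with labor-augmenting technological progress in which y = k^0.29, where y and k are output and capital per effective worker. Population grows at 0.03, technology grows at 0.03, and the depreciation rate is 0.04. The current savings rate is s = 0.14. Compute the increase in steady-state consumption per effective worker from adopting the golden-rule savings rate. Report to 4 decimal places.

Break-even investment rate: n + g + δ = 0.03 + 0.03 + 0.04 = 0.1.
Current steady state (s = 0.14): k* = (0.14/0.1)^(1/0.71) ≈ 1.6063, y* = 1.6063^0.29 ≈ 1.1473, c* = (1−0.14)·1.1473 ≈ 0.9867.
Golden rule sets MPK = n+g+δ: 0.29·k^(0.29−1) = 0.1, so k_gold = (0.29/0.1)^(1/0.71) ≈ 4.4799.
y_gold = 4.4799^0.29 ≈ 1.5448, c_gold = y_gold − 0.1·k_gold ≈ 1.0968.
Gain: Δc = 1.0968 − 0.9867 ≈ 0.1101.

Δc ≈ 0.1101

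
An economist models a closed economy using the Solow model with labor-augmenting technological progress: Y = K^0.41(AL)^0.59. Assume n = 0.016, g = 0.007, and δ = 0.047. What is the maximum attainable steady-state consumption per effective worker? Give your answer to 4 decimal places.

c_gold ≈ 2.0152

n + g + δ = 0.016 + 0.007 + 0.047 = 0.07.
Setting f'(k) = n+g+δ gives 0.41·k^(0.41−1) = 0.07, hence k_gold = (0.41/0.07)^(1/0.59) ≈ 20.0061.
y_gold = 20.0061^0.41 ≈ 3.4157.
c_gold = y_gold − (n+g+δ)·k_gold = 3.4157 − 0.07·20.0061 ≈ 2.0152.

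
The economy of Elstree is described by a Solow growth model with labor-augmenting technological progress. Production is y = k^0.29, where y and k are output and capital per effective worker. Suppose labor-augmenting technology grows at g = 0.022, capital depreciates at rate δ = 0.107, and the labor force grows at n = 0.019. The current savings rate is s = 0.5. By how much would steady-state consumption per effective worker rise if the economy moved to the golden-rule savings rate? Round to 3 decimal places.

Δc ≈ 0.112

Capital per effective worker breaks even when investment replaces (n + g + δ)·k; here n + g + δ = 0.148.
Current steady state (s = 0.5): k* = (0.5/0.148)^(1/0.71) ≈ 5.5547, y* = 5.5547^0.29 ≈ 1.6442, c* = (1−0.5)·1.6442 ≈ 0.8221.
Maximizing c = f(k) − (n+g+δ)·k gives f'(k) = n+g+δ, i.e. 0.29·k^(0.29−1) = 0.148, so k_gold = (0.29/0.148)^(1/0.71) ≈ 2.5790.
y_gold = 2.5790^0.29 ≈ 1.3162, c_gold = y_gold − 0.148·k_gold ≈ 0.9345.
Gain: Δc = 0.9345 − 0.8221 ≈ 0.1124.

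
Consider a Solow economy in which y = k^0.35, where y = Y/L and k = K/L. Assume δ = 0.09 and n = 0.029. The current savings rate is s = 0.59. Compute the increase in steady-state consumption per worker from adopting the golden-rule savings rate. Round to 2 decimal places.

Δc ≈ 0.19

The effective depreciation rate is n + δ = 0.029 + 0.09 = 0.119.
Current steady state (s = 0.59): k* = (0.59/0.119)^(1/0.65) ≈ 11.7409, y* = 11.7409^0.35 ≈ 2.3681, c* = (1−0.59)·2.3681 ≈ 0.9709.
Setting f'(k) = n+δ gives 0.35·k^(0.35−1) = 0.119, hence k_gold = (0.35/0.119)^(1/0.65) ≈ 5.2578.
y_gold = 5.2578^0.35 ≈ 1.7876, c_gold = y_gold − 0.119·k_gold ≈ 1.1620.
Gain: Δc = 1.1620 − 0.9709 ≈ 0.1911.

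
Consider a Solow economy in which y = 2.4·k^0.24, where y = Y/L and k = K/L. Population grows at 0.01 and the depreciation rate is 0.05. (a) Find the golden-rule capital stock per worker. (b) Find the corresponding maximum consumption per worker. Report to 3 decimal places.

(a) k_gold ≈ 19.609; (b) c_gold ≈ 3.726

Capital per worker breaks even when investment replaces (n + δ)·k; here n + δ = 0.06.
Setting f'(k) = n+δ gives 0.24·2.4·k^(0.24−1) = 0.06, hence k_gold = (0.24·2.4/0.06)^(1/0.76) ≈ 19.6093.
y_gold = 2.4·19.6093^0.24 ≈ 4.9023; c_gold = y_gold − 0.06·k_gold ≈ 3.7258.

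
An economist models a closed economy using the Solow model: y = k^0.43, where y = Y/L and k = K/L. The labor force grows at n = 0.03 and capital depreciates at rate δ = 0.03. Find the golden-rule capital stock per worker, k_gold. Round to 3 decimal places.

n + δ = 0.03 + 0.03 = 0.06.
Golden rule sets MPK = n+δ: 0.43·k^(0.43−1) = 0.06, so k_gold = (0.43/0.06)^(1/0.57) ≈ 31.6633.

k_gold ≈ 31.663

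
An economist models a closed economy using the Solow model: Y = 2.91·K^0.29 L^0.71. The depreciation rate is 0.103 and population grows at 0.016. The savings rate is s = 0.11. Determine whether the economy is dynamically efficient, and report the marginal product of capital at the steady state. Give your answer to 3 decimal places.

Break-even investment rate: n + δ = 0.016 + 0.103 = 0.119.
Steady-state k*: s·A·k^0.29 = 0.119·k gives k* = (0.11·2.91/0.119)^(1/0.71) ≈ 4.0296.
MPK = 0.29·2.91·4.0296^(-0.71) ≈ 0.3137.
MPK > n+δ = 0.119, so the economy is dynamically efficient (under-saving).

dynamically efficient; MPK ≈ 0.314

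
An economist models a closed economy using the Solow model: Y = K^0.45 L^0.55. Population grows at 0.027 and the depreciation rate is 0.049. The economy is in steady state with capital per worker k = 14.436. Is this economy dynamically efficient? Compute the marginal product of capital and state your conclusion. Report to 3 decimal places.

dynamically efficient; MPK ≈ 0.104

The effective depreciation rate is n + δ = 0.027 + 0.049 = 0.076.
MPK = 0.45·k^(0.45−1) = 0.45·14.436^(-0.55) ≈ 0.1036.
MPK > 0.076, so the economy is dynamically efficient (under-saving).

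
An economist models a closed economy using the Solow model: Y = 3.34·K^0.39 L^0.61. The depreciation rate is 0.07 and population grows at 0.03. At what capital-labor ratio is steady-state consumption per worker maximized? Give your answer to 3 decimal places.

Break-even investment rate: n + δ = 0.03 + 0.07 = 0.1.
Maximizing c = f(k) − (n+δ)·k gives f'(k) = n+δ, i.e. 0.39·3.34·k^(0.39−1) = 0.1, so k_gold = (0.39·3.34/0.1)^(1/0.61) ≈ 67.2294.

k_gold ≈ 67.229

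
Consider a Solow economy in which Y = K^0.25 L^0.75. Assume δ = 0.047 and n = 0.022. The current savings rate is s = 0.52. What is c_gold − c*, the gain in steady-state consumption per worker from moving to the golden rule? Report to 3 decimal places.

Δc ≈ 0.211

Capital per worker breaks even when investment replaces (n + δ)·k; here n + δ = 0.069.
Current steady state (s = 0.52): k* = (0.52/0.069)^(1/0.75) ≈ 14.7754, y* = 14.7754^0.25 ≈ 1.9606, c* = (1−0.52)·1.9606 ≈ 0.9411.
Golden rule sets MPK = n+δ: 0.25·k^(0.25−1) = 0.069, so k_gold = (0.25/0.069)^(1/0.75) ≈ 5.5649.
y_gold = 5.5649^0.25 ≈ 1.5359, c_gold = y_gold − 0.069·k_gold ≈ 1.1519.
Gain: Δc = 1.1519 − 0.9411 ≈ 0.2108.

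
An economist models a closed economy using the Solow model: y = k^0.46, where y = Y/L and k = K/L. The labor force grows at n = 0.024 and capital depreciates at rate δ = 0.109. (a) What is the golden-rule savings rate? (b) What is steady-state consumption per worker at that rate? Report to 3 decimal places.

(a) s_gold = 0.460; (b) c_gold ≈ 1.554

Break-even investment rate: n + δ = 0.024 + 0.109 = 0.133.
For Cobb-Douglas, s_gold equals capital's share: s_gold = 0.46.
Golden rule sets MPK = n+δ: 0.46·k^(0.46−1) = 0.133, so k_gold = (0.46/0.133)^(1/0.54) ≈ 9.9535.
y_gold = 9.9535^0.46 ≈ 2.8779; c_gold = (1−0.46)·y_gold ≈ 1.5540.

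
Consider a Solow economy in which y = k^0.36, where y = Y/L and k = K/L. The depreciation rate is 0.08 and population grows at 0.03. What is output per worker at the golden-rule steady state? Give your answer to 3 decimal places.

n + δ = 0.03 + 0.08 = 0.11.
Maximizing c = f(k) − (n+δ)·k gives f'(k) = n+δ, i.e. 0.36·k^(0.36−1) = 0.11, so k_gold = (0.36/0.11)^(1/0.64) ≈ 6.3760.
Output: y_gold = k_gold^0.36 = 6.3760^0.36 ≈ 1.9482.

y_gold ≈ 1.948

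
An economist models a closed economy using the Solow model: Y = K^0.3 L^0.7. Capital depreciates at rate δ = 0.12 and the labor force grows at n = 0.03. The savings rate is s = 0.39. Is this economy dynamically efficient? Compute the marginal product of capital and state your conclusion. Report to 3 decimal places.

The effective depreciation rate is n + δ = 0.03 + 0.12 = 0.15.
Steady-state k*: s·k^0.3 = 0.15·k gives k* = (0.39/0.15)^(1/0.7) ≈ 3.9158.
MPK = 0.3·3.9158^(-0.7) ≈ 0.1154.
MPK < n+δ = 0.15, so the economy is dynamically inefficient (over-saving).

dynamically inefficient; MPK ≈ 0.115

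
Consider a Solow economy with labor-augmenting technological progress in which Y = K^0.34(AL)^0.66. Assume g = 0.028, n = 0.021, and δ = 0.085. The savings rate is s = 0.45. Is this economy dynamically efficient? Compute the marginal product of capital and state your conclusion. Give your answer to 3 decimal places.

dynamically inefficient; MPK ≈ 0.101

n + g + δ = 0.021 + 0.028 + 0.085 = 0.134.
Steady-state k*: s·k^0.34 = 0.134·k gives k* = (0.45/0.134)^(1/0.66) ≈ 6.2681.
MPK = 0.34·6.2681^(-0.66) ≈ 0.1012.
MPK < n+g+δ = 0.134, so the economy is dynamically inefficient (over-saving).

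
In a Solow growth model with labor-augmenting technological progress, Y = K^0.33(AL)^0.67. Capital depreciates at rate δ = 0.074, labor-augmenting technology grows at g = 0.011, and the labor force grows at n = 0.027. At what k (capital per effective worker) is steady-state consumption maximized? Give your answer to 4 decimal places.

k_gold ≈ 5.0170

Capital per effective worker breaks even when investment replaces (n + g + δ)·k; here n + g + δ = 0.112.
At the golden rule the marginal product of capital equals n+g+δ: 0.33·k^(0.33−1) = 0.112. Solving, k_gold = (0.33/0.112)^(1/0.67) ≈ 5.0170.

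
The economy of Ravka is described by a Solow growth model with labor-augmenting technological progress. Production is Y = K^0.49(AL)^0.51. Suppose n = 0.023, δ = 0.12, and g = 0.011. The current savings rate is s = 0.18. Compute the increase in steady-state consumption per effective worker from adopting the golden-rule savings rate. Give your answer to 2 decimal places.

Δc ≈ 0.60

Capital per effective worker breaks even when investment replaces (n + g + δ)·k; here n + g + δ = 0.154.
Current steady state (s = 0.18): k* = (0.18/0.154)^(1/0.51) ≈ 1.3578, y* = 1.3578^0.49 ≈ 1.1617, c* = (1−0.18)·1.1617 ≈ 0.9526.
Maximizing c = f(k) − (n+g+δ)·k gives f'(k) = n+g+δ, i.e. 0.49·k^(0.49−1) = 0.154, so k_gold = (0.49/0.154)^(1/0.51) ≈ 9.6747.
y_gold = 9.6747^0.49 ≈ 3.0406, c_gold = y_gold − 0.154·k_gold ≈ 1.5507.
Gain: Δc = 1.5507 − 0.9526 ≈ 0.5981.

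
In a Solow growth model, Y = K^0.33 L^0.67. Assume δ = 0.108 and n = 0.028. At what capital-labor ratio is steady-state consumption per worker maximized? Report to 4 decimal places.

Break-even investment rate: n + δ = 0.028 + 0.108 = 0.136.
Maximizing c = f(k) − (n+δ)·k gives f'(k) = n+δ, i.e. 0.33·k^(0.33−1) = 0.136, so k_gold = (0.33/0.136)^(1/0.67) ≈ 3.7548.

k_gold ≈ 3.7548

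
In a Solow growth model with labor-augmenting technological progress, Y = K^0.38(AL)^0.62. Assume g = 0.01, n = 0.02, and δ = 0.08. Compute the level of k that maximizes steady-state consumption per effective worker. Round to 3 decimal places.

Capital per effective worker breaks even when investment replaces (n + g + δ)·k; here n + g + δ = 0.11.
Setting f'(k) = n+g+δ gives 0.38·k^(0.38−1) = 0.11, hence k_gold = (0.38/0.11)^(1/0.62) ≈ 7.3854.

k_gold ≈ 7.385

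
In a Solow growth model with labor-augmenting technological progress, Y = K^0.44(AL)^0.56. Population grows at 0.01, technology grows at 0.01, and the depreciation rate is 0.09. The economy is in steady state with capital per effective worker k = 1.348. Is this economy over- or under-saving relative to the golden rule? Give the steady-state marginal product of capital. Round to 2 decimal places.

The effective depreciation rate is n + g + δ = 0.01 + 0.01 + 0.09 = 0.11.
MPK = 0.44·k^(0.44−1) = 0.44·1.348^(-0.56) ≈ 0.3722.
MPK > 0.11, so the economy is dynamically efficient (under-saving).

under-saving; MPK ≈ 0.37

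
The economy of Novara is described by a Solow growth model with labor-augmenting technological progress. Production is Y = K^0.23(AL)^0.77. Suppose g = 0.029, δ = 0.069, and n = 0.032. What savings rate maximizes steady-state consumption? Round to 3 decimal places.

s_gold = 0.230

n + g + δ = 0.032 + 0.029 + 0.069 = 0.13.
At the golden rule MPK = n+g+δ, and in any Cobb-Douglas steady state s = (n+g+δ)·k/y = MPK·k/y = capital's share 0.23.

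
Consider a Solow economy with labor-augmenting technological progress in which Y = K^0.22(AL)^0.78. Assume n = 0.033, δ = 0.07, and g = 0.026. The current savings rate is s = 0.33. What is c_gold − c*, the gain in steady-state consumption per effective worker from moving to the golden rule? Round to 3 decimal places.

Δc ≈ 0.034

The effective depreciation rate is n + g + δ = 0.033 + 0.026 + 0.07 = 0.129.
Current steady state (s = 0.33): k* = (0.33/0.129)^(1/0.78) ≈ 3.3341, y* = 3.3341^0.22 ≈ 1.3033, c* = (1−0.33)·1.3033 ≈ 0.8732.
At the golden rule the marginal product of capital equals n+g+δ: 0.22·k^(0.22−1) = 0.129. Solving, k_gold = (0.22/0.129)^(1/0.78) ≈ 1.9825.
y_gold = 1.9825^0.22 ≈ 1.1625, c_gold = y_gold − 0.129·k_gold ≈ 0.9067.
Gain: Δc = 0.9067 − 0.8732 ≈ 0.0335.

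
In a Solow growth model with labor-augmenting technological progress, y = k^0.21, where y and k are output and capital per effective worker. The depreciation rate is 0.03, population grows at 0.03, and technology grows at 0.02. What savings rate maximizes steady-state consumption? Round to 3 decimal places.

Capital per effective worker breaks even when investment replaces (n + g + δ)·k; here n + g + δ = 0.08.
At the golden rule MPK = n+g+δ, and in any Cobb-Douglas steady state s = (n+g+δ)·k/y = MPK·k/y = capital's share 0.21.

s_gold = 0.210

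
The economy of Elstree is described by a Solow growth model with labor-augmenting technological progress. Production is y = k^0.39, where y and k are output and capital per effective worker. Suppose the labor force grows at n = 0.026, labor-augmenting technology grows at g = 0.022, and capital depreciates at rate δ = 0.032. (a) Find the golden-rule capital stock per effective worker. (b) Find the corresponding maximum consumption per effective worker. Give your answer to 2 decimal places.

(a) k_gold ≈ 13.42; (b) c_gold ≈ 1.68

The effective depreciation rate is n + g + δ = 0.026 + 0.022 + 0.032 = 0.08.
Golden rule sets MPK = n+g+δ: 0.39·k^(0.39−1) = 0.08, so k_gold = (0.39/0.08)^(1/0.61) ≈ 13.4223.
y_gold = 13.4223^0.39 ≈ 2.7533; c_gold = y_gold − 0.08·k_gold ≈ 1.6795.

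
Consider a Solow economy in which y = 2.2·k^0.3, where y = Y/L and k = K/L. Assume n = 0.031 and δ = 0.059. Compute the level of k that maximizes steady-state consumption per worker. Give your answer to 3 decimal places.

Break-even investment rate: n + δ = 0.031 + 0.059 = 0.09.
Setting f'(k) = n+δ gives 0.3·2.2·k^(0.3−1) = 0.09, hence k_gold = (0.3·2.2/0.09)^(1/0.7) ≈ 17.2244.

k_gold ≈ 17.224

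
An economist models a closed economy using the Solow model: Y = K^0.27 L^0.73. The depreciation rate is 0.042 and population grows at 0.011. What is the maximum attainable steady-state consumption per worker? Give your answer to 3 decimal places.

The effective depreciation rate is n + δ = 0.011 + 0.042 = 0.053.
At the golden rule the marginal product of capital equals n+δ: 0.27·k^(0.27−1) = 0.053. Solving, k_gold = (0.27/0.053)^(1/0.73) ≈ 9.3028.
y_gold = 9.3028^0.27 ≈ 1.8261.
c_gold = y_gold − (n+δ)·k_gold = 1.8261 − 0.053·9.3028 ≈ 1.3331.

c_gold ≈ 1.333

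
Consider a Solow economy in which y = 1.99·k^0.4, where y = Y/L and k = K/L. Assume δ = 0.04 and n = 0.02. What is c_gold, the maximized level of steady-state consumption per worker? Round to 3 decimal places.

n + δ = 0.02 + 0.04 = 0.06.
Maximizing c = f(k) − (n+δ)·k gives f'(k) = n+δ, i.e. 0.4·1.99·k^(0.4−1) = 0.06, so k_gold = (0.4·1.99/0.06)^(1/0.6) ≈ 74.3481.
y_gold = 1.99·74.3481^0.4 ≈ 11.1522.
c_gold = y_gold − (n+δ)·k_gold = 11.1522 − 0.06·74.3481 ≈ 6.6913.

c_gold ≈ 6.691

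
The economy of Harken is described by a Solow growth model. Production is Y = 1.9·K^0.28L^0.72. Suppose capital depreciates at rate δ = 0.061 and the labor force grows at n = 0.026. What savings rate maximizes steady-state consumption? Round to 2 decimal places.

s_gold = 0.28

Capital per worker breaks even when investment replaces (n + δ)·k; here n + δ = 0.087.
At the golden rule MPK = n+δ, and in any Cobb-Douglas steady state s = (n+δ)·k/y = MPK·k/y = capital's share 0.28.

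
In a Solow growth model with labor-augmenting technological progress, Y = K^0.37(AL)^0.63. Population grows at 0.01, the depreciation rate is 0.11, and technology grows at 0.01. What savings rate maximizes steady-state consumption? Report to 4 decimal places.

The effective depreciation rate is n + g + δ = 0.01 + 0.01 + 0.11 = 0.13.
At the golden rule MPK = n+g+δ, and in any Cobb-Douglas steady state s = (n+g+δ)·k/y = MPK·k/y = capital's share 0.37.

s_gold = 0.3700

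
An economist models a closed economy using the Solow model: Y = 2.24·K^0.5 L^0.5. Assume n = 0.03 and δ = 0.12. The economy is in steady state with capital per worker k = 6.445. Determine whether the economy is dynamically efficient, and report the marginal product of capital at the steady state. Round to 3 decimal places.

dynamically efficient; MPK ≈ 0.441

Capital per worker breaks even when investment replaces (n + δ)·k; here n + δ = 0.15.
MPK = 0.5·2.24·k^(0.5−1) = 0.5·2.24·6.445^(-0.5) ≈ 0.4412.
MPK > 0.15, so the economy is dynamically efficient (under-saving).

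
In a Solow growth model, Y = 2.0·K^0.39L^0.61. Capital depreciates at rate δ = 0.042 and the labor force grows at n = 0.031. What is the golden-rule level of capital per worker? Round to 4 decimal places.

The effective depreciation rate is n + δ = 0.031 + 0.042 = 0.073.
Golden rule sets MPK = n+δ: 0.39·2.0·k^(0.39−1) = 0.073, so k_gold = (0.39·2.0/0.073)^(1/0.61) ≈ 48.5860.

k_gold ≈ 48.5860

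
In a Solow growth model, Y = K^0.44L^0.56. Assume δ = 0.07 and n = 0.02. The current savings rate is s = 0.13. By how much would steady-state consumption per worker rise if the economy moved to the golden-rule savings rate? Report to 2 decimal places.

Δc ≈ 0.79

The effective depreciation rate is n + δ = 0.02 + 0.07 = 0.09.
Current steady state (s = 0.13): k* = (0.13/0.09)^(1/0.56) ≈ 1.9283, y* = 1.9283^0.44 ≈ 1.3350, c* = (1−0.13)·1.3350 ≈ 1.1614.
At the golden rule the marginal product of capital equals n+δ: 0.44·k^(0.44−1) = 0.09. Solving, k_gold = (0.44/0.09)^(1/0.56) ≈ 17.0111.
y_gold = 17.0111^0.44 ≈ 3.4795, c_gold = y_gold − 0.09·k_gold ≈ 1.9485.
Gain: Δc = 1.9485 − 1.1614 ≈ 0.7871.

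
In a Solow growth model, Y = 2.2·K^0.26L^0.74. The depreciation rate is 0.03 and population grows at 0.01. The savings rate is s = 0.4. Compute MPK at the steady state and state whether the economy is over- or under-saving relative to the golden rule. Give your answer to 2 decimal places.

Break-even investment rate: n + δ = 0.01 + 0.03 = 0.04.
Steady-state k*: s·A·k^0.26 = 0.04·k gives k* = (0.4·2.2/0.04)^(1/0.74) ≈ 65.1755.
MPK = 0.26·2.2·65.1755^(-0.74) ≈ 0.0260.
MPK < n+δ = 0.04, so the economy is dynamically inefficient (over-saving).

over-saving; MPK ≈ 0.03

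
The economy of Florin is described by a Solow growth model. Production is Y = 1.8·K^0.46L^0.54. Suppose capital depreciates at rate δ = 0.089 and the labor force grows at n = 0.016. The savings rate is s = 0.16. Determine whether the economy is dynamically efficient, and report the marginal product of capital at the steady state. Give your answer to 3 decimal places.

dynamically efficient; MPK ≈ 0.302

Capital per worker breaks even when investment replaces (n + δ)·k; here n + δ = 0.105.
Steady-state k*: s·A·k^0.46 = 0.105·k gives k* = (0.16·1.8/0.105)^(1/0.54) ≈ 6.4787.
MPK = 0.46·1.8·6.4787^(-0.54) ≈ 0.3019.
MPK > n+δ = 0.105, so the economy is dynamically efficient (under-saving).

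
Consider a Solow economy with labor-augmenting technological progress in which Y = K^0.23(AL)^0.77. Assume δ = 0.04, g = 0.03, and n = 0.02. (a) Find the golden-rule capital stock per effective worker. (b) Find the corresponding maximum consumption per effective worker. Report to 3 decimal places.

n + g + δ = 0.02 + 0.03 + 0.04 = 0.09.
Maximizing c = f(k) − (n+g+δ)·k gives f'(k) = n+g+δ, i.e. 0.23·k^(0.23−1) = 0.09, so k_gold = (0.23/0.09)^(1/0.77) ≈ 3.3822.
y_gold = 3.3822^0.23 ≈ 1.3235; c_gold = y_gold − 0.09·k_gold ≈ 1.0191.

(a) k_gold ≈ 3.382; (b) c_gold ≈ 1.019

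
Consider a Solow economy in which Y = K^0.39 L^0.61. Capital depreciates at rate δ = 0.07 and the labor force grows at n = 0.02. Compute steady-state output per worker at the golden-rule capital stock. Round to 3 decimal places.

Break-even investment rate: n + δ = 0.02 + 0.07 = 0.09.
Maximizing c = f(k) − (n+δ)·k gives f'(k) = n+δ, i.e. 0.39·k^(0.39−1) = 0.09, so k_gold = (0.39/0.09)^(1/0.61) ≈ 11.0655.
Output: y_gold = k_gold^0.39 = 11.0655^0.39 ≈ 2.5536.

y_gold ≈ 2.554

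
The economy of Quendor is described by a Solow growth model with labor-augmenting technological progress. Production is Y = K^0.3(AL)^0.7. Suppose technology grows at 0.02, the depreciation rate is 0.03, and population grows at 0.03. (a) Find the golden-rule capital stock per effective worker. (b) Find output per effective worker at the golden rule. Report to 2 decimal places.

(a) k_gold ≈ 6.61; (b) y_gold ≈ 1.76

The effective depreciation rate is n + g + δ = 0.03 + 0.02 + 0.03 = 0.08.
At the golden rule the marginal product of capital equals n+g+δ: 0.3·k^(0.3−1) = 0.08. Solving, k_gold = (0.3/0.08)^(1/0.7) ≈ 6.6076.
y_gold = 6.6076^0.3 ≈ 1.7620.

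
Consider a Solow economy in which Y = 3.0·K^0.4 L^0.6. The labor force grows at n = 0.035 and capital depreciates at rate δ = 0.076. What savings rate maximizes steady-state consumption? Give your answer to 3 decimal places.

The effective depreciation rate is n + δ = 0.035 + 0.076 = 0.111.
At the golden rule MPK = n+δ, and in any Cobb-Douglas steady state s = (n+δ)·k/y = MPK·k/y = capital's share 0.4.

s_gold = 0.400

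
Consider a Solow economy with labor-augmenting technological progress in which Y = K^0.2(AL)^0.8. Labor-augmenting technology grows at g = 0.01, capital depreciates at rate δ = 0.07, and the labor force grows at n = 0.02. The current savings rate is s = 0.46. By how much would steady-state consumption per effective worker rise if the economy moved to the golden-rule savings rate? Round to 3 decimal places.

The effective depreciation rate is n + g + δ = 0.02 + 0.01 + 0.07 = 0.1.
Current steady state (s = 0.46): k* = (0.46/0.1)^(1/0.8) ≈ 6.7367, y* = 6.7367^0.2 ≈ 1.4645, c* = (1−0.46)·1.4645 ≈ 0.7908.
Maximizing c = f(k) − (n+g+δ)·k gives f'(k) = n+g+δ, i.e. 0.2·k^(0.2−1) = 0.1, so k_gold = (0.2/0.1)^(1/0.8) ≈ 2.3784.
y_gold = 2.3784^0.2 ≈ 1.1892, c_gold = y_gold − 0.1·k_gold ≈ 0.9514.
Gain: Δc = 0.9514 − 0.7908 ≈ 0.1605.

Δc ≈ 0.161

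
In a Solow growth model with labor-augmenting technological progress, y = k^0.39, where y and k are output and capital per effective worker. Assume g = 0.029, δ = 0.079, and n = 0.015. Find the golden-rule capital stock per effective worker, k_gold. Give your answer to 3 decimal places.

k_gold ≈ 6.631

Break-even investment rate: n + g + δ = 0.015 + 0.029 + 0.079 = 0.123.
At the golden rule the marginal product of capital equals n+g+δ: 0.39·k^(0.39−1) = 0.123. Solving, k_gold = (0.39/0.123)^(1/0.61) ≈ 6.6309.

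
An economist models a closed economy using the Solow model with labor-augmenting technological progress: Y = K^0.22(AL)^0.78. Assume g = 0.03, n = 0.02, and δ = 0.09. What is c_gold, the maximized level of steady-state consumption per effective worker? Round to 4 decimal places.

c_gold ≈ 0.8861

Capital per effective worker breaks even when investment replaces (n + g + δ)·k; here n + g + δ = 0.14.
At the golden rule the marginal product of capital equals n+g+δ: 0.22·k^(0.22−1) = 0.14. Solving, k_gold = (0.22/0.14)^(1/0.78) ≈ 1.7851.
y_gold = 1.7851^0.22 ≈ 1.1360.
c_gold = y_gold − (n+g+δ)·k_gold = 1.1360 − 0.14·1.7851 ≈ 0.8861.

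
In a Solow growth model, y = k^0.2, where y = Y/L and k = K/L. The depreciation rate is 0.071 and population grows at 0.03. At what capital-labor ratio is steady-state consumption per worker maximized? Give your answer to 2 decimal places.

The effective depreciation rate is n + δ = 0.03 + 0.071 = 0.101.
At the golden rule the marginal product of capital equals n+δ: 0.2·k^(0.2−1) = 0.101. Solving, k_gold = (0.2/0.101)^(1/0.8) ≈ 2.3490.

k_gold ≈ 2.35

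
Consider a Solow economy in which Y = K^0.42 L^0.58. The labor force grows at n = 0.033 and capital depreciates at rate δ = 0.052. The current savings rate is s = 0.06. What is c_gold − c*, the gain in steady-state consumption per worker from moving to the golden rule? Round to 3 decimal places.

n + δ = 0.033 + 0.052 = 0.085.
Current steady state (s = 0.06): k* = (0.06/0.085)^(1/0.58) ≈ 0.5485, y* = 0.5485^0.42 ≈ 0.7771, c* = (1−0.06)·0.7771 ≈ 0.7304.
Maximizing c = f(k) − (n+δ)·k gives f'(k) = n+δ, i.e. 0.42·k^(0.42−1) = 0.085, so k_gold = (0.42/0.085)^(1/0.58) ≈ 15.7130.
y_gold = 15.7130^0.42 ≈ 3.1800, c_gold = y_gold − 0.085·k_gold ≈ 1.8444.
Gain: Δc = 1.8444 − 0.7304 ≈ 1.1140.

Δc ≈ 1.114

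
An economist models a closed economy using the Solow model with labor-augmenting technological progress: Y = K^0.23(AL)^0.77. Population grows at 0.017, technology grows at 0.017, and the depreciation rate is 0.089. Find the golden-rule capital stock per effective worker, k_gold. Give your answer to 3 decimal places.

n + g + δ = 0.017 + 0.017 + 0.089 = 0.123.
Maximizing c = f(k) − (n+g+δ)·k gives f'(k) = n+g+δ, i.e. 0.23·k^(0.23−1) = 0.123, so k_gold = (0.23/0.123)^(1/0.77) ≈ 2.2543.

k_gold ≈ 2.254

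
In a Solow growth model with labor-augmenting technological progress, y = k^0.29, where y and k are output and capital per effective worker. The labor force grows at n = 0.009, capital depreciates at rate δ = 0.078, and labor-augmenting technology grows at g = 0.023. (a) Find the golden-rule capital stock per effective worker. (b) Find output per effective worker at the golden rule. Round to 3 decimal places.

The effective depreciation rate is n + g + δ = 0.009 + 0.023 + 0.078 = 0.11.
Setting f'(k) = n+g+δ gives 0.29·k^(0.29−1) = 0.11, hence k_gold = (0.29/0.11)^(1/0.71) ≈ 3.9171.
y_gold = 3.9171^0.29 ≈ 1.4858.

(a) k_gold ≈ 3.917; (b) y_gold ≈ 1.486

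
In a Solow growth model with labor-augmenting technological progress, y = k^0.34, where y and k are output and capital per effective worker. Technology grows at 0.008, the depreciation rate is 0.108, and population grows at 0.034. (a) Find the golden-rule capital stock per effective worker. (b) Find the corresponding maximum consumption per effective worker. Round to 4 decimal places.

Capital per effective worker breaks even when investment replaces (n + g + δ)·k; here n + g + δ = 0.15.
Setting f'(k) = n+g+δ gives 0.34·k^(0.34−1) = 0.15, hence k_gold = (0.34/0.15)^(1/0.66) ≈ 3.4551.
y_gold = 3.4551^0.34 ≈ 1.5243; c_gold = y_gold − 0.15·k_gold ≈ 1.0061.

(a) k_gold ≈ 3.4551; (b) c_gold ≈ 1.0061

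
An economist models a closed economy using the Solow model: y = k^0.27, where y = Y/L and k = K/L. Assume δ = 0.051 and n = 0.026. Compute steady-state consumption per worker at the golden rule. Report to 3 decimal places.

c_gold ≈ 1.161

n + δ = 0.026 + 0.051 = 0.077.
Setting f'(k) = n+δ gives 0.27·k^(0.27−1) = 0.077, hence k_gold = (0.27/0.077)^(1/0.73) ≈ 5.5770.
y_gold = 5.5770^0.27 ≈ 1.5905.
c_gold = y_gold − (n+δ)·k_gold = 1.5905 − 0.077·5.5770 ≈ 1.1611.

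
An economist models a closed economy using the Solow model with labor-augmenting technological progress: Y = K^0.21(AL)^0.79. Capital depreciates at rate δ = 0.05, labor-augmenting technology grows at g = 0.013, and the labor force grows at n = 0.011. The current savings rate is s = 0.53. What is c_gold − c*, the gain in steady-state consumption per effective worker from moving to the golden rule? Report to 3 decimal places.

Δc ≈ 0.249

n + g + δ = 0.011 + 0.013 + 0.05 = 0.074.
Current steady state (s = 0.53): k* = (0.53/0.074)^(1/0.79) ≈ 12.0874, y* = 12.0874^0.21 ≈ 1.6877, c* = (1−0.53)·1.6877 ≈ 0.7932.
Setting f'(k) = n+g+δ gives 0.21·k^(0.21−1) = 0.074, hence k_gold = (0.21/0.074)^(1/0.79) ≈ 3.7446.
y_gold = 3.7446^0.21 ≈ 1.3195, c_gold = y_gold − 0.074·k_gold ≈ 1.0424.
Gain: Δc = 1.0424 − 0.7932 ≈ 0.2492.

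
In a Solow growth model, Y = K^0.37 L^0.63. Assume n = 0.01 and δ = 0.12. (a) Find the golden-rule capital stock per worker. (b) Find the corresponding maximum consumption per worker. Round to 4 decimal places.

n + δ = 0.01 + 0.12 = 0.13.
Golden rule sets MPK = n+δ: 0.37·k^(0.37−1) = 0.13, so k_gold = (0.37/0.13)^(1/0.63) ≈ 5.2607.
y_gold = 5.2607^0.37 ≈ 1.8484; c_gold = y_gold − 0.13·k_gold ≈ 1.1645.

(a) k_gold ≈ 5.2607; (b) c_gold ≈ 1.1645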